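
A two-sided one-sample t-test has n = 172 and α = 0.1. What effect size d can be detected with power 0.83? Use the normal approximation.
d ≈ 0.20

Minimum detectable effect (one-sample t-test, normal approximation):
d = (z_{α/2} + z_β) / √n
d = (1.645 + 0.954) / √172
d = 2.599 / 13.115
d ≈ 0.20

By Cohen's convention (0.2 small / 0.5 medium / 0.8 large): small effect.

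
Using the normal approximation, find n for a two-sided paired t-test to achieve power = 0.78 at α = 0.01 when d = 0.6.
n = 32 pairs

Sample size formula (paired t-test, normal approximation):
n = ((z_{α/2} + z_β) / d)²

z_{α/2} = 2.576 (for α = 0.01, two-sided)
z_β = 0.772 (for power = 0.78)
d = 0.6

n = ((2.576 + 0.772) / 0.6)²
n = (5.580)²
n ≈ 31.14
Round up to the next whole number: n = 32 pairs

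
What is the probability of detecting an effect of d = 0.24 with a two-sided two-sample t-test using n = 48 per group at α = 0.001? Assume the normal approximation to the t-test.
Power ≈ 0.02

Power calculation (two-sample t-test, normal approximation):
z_β = d · √(n/2) - z_{α/2}
z_β = 0.24 · √(48/2) - 3.291
z_β = 0.24 · 4.899 - 3.291
z_β = -2.115

Power = Φ(z_β) = Φ(-2.115) ≈ 0.017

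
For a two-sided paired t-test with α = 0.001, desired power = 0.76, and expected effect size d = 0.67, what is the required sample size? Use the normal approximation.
n = 36 pairs

Sample size formula (paired t-test, normal approximation):
n = ((z_{α/2} + z_β) / d)²

z_{α/2} = 3.291 (for α = 0.001, two-sided)
z_β = 0.706 (for power = 0.76)
d = 0.67

n = ((3.291 + 0.706) / 0.67)²
n = (5.966)²
n ≈ 35.59
Round up to the next whole number: n = 36 pairs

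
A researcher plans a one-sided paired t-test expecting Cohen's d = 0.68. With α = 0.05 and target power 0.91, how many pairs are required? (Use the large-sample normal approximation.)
n = 20 pairs

Sample size formula (paired t-test, normal approximation):
n = ((z_α + z_β) / d)²

z_α = 1.645 (for α = 0.05, one-sided)
z_β = 1.341 (for power = 0.91)
d = 0.68

n = ((1.645 + 1.341) / 0.68)²
n = (4.391)²
n ≈ 19.28
Round up to the next whole number: n = 20 pairs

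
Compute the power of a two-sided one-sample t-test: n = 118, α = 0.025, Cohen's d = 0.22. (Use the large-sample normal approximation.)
Power ≈ 0.56

Power calculation (one-sample t-test, normal approximation):
z_β = d · √n - z_{α/2}
z_β = 0.22 · √118 - 2.241
z_β = 0.22 · 10.863 - 2.241
z_β = 0.148

Power = Φ(z_β) = Φ(0.148) ≈ 0.559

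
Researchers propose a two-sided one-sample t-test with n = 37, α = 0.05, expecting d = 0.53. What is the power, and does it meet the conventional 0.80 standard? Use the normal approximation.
Power ≈ 0.90; the study is adequately powered (power ≥ 0.80)

Power calculation (one-sample t-test, normal approximation):
z_β = d · √n - z_{α/2}
z_β = 0.53 · √37 - 1.960
z_β = 0.53 · 6.083 - 1.960
z_β = 1.264

Power = Φ(z_β) = Φ(1.264) ≈ 0.897

Effect size d = 0.53 is medium by Cohen's convention (0.2/0.5/0.8).

Threshold: power ≥ 0.80 is conventionally adequate.
Power ≈ 0.90 → the study is adequately powered (power ≥ 0.80).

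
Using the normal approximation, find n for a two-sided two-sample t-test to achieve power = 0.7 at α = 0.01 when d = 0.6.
n = 54 per group

Sample size formula (two-sample t-test, normal approximation):
n = 2 · ((z_{α/2} + z_β) / d)²

z_{α/2} = 2.576 (for α = 0.01, two-sided)
z_β = 0.524 (for power = 0.7)
d = 0.6

n = 2 · ((2.576 + 0.524) / 0.6)²
n = 2 · (5.167)²
n ≈ 53.40
Round up to the next whole number: n = 54 per group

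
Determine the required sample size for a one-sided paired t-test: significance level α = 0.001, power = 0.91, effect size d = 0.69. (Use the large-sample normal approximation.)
n = 42 pairs

Sample size formula (paired t-test, normal approximation):
n = ((z_α + z_β) / d)²

z_α = 3.090 (for α = 0.001, one-sided)
z_β = 1.341 (for power = 0.91)
d = 0.69

n = ((3.090 + 1.341) / 0.69)²
n = (6.422)²
n ≈ 41.24
Round up to the next whole number: n = 42 pairs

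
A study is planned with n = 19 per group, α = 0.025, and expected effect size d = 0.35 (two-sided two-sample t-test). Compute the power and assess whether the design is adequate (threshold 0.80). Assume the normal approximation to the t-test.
Power ≈ 0.12; the study is underpowered (power < 0.80)

Power calculation (two-sample t-test, normal approximation):
z_β = d · √(n/2) - z_{α/2}
z_β = 0.35 · √(19/2) - 2.241
z_β = 0.35 · 3.082 - 2.241
z_β = -1.163

Power = Φ(z_β) = Φ(-1.163) ≈ 0.122

Effect size d = 0.35 is small by Cohen's convention (0.2/0.5/0.8).

Threshold: power ≥ 0.80 is conventionally adequate.
Power ≈ 0.12 → the study is underpowered (power < 0.80).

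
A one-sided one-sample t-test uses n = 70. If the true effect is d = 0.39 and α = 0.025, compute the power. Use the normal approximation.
Power ≈ 0.90

Power calculation (one-sample t-test, normal approximation):
z_β = d · √n - z_α
z_β = 0.39 · √70 - 1.960
z_β = 0.39 · 8.367 - 1.960
z_β = 1.303

Power = Φ(z_β) = Φ(1.303) ≈ 0.904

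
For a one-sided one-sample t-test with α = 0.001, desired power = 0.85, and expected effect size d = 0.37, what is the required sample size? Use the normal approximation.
n = 125

Sample size formula (one-sample t-test, normal approximation):
n = ((z_α + z_β) / d)²

z_α = 3.090 (for α = 0.001, one-sided)
z_β = 1.036 (for power = 0.85)
d = 0.37

n = ((3.090 + 1.036) / 0.37)²
n = (11.151)²
n ≈ 124.34
Round up to the next whole number: n = 125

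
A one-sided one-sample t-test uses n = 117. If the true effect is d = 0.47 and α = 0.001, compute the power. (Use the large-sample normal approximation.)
Power ≈ 0.98

Power calculation (one-sample t-test, normal approximation):
z_β = d · √n - z_α
z_β = 0.47 · √117 - 3.090
z_β = 0.47 · 10.817 - 3.090
z_β = 1.994

Power = Φ(z_β) = Φ(1.994) ≈ 0.977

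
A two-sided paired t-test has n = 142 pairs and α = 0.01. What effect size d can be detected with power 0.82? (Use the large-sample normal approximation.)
d ≈ 0.29

Minimum detectable effect (paired t-test, normal approximation):
d = (z_{α/2} + z_β) / √n
d = (2.576 + 0.915) / √142
d = 3.491 / 11.916
d ≈ 0.29

By Cohen's convention (0.2 small / 0.5 medium / 0.8 large): small effect.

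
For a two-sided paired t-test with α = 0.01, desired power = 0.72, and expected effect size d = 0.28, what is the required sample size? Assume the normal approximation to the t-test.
n = 128 pairs

Sample size formula (paired t-test, normal approximation):
n = ((z_{α/2} + z_β) / d)²

z_{α/2} = 2.576 (for α = 0.01, two-sided)
z_β = 0.583 (for power = 0.72)
d = 0.28

n = ((2.576 + 0.583) / 0.28)²
n = (11.282)²
n ≈ 127.28
Round up to the next whole number: n = 128 pairs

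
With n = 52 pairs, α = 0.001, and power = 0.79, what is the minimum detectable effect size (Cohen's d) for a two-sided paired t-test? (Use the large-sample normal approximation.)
d ≈ 0.57

Minimum detectable effect (paired t-test, normal approximation):
d = (z_{α/2} + z_β) / √n
d = (3.291 + 0.806) / √52
d = 4.097 / 7.211
d ≈ 0.57

By Cohen's convention (0.2 small / 0.5 medium / 0.8 large): medium effect.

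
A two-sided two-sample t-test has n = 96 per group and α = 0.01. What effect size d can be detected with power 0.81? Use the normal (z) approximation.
d ≈ 0.50

Minimum detectable effect (two-sample t-test, normal approximation):
d = (z_{α/2} + z_β) / √(n/2)
d = (2.576 + 0.878) / √(96/2)
d = 3.454 / 6.928
d ≈ 0.50

By Cohen's convention (0.2 small / 0.5 medium / 0.8 large): medium effect.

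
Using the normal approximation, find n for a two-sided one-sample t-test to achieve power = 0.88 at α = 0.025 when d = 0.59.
n = 34

Sample size formula (one-sample t-test, normal approximation):
n = ((z_{α/2} + z_β) / d)²

z_{α/2} = 2.241 (for α = 0.025, two-sided)
z_β = 1.175 (for power = 0.88)
d = 0.59

n = ((2.241 + 1.175) / 0.59)²
n = (5.790)²
n ≈ 33.52
Round up to the next whole number: n = 34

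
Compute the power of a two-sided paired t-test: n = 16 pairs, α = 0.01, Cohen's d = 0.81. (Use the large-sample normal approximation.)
Power ≈ 0.75

Power calculation (paired t-test, normal approximation):
z_β = d · √n - z_{α/2}
z_β = 0.81 · √16 - 2.576
z_β = 0.81 · 4.000 - 2.576
z_β = 0.664

Power = Φ(z_β) = Φ(0.664) ≈ 0.747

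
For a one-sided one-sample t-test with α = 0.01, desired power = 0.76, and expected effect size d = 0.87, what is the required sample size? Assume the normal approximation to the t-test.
n = 13

Sample size formula (one-sample t-test, normal approximation):
n = ((z_α + z_β) / d)²

z_α = 2.326 (for α = 0.01, one-sided)
z_β = 0.706 (for power = 0.76)
d = 0.87

n = ((2.326 + 0.706) / 0.87)²
n = (3.485)²
n ≈ 12.15
Round up to the next whole number: n = 13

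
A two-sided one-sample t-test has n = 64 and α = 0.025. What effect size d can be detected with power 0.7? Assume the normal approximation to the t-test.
d ≈ 0.35

Minimum detectable effect (one-sample t-test, normal approximation):
d = (z_{α/2} + z_β) / √n
d = (2.241 + 0.524) / √64
d = 2.766 / 8.000
d ≈ 0.35

By Cohen's convention (0.2 small / 0.5 medium / 0.8 large): small effect.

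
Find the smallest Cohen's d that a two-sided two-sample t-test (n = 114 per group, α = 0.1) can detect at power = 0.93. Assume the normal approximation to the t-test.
d ≈ 0.41

Minimum detectable effect (two-sample t-test, normal approximation):
d = (z_{α/2} + z_β) / √(n/2)
d = (1.645 + 1.476) / √(114/2)
d = 3.121 / 7.550
d ≈ 0.41

By Cohen's convention (0.2 small / 0.5 medium / 0.8 large): small effect.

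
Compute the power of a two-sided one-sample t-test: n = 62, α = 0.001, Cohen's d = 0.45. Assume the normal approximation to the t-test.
Power ≈ 0.60

Power calculation (one-sample t-test, normal approximation):
z_β = d · √n - z_{α/2}
z_β = 0.45 · √62 - 3.291
z_β = 0.45 · 7.874 - 3.291
z_β = 0.253

Power = Φ(z_β) = Φ(0.253) ≈ 0.600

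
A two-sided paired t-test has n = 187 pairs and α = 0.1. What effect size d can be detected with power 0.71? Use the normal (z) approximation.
d ≈ 0.16

Minimum detectable effect (paired t-test, normal approximation):
d = (z_{α/2} + z_β) / √n
d = (1.645 + 0.553) / √187
d = 2.198 / 13.675
d ≈ 0.16

By Cohen's convention (0.2 small / 0.5 medium / 0.8 large): very small effect.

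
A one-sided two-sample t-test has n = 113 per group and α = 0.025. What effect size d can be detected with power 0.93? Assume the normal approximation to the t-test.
d ≈ 0.46

Minimum detectable effect (two-sample t-test, normal approximation):
d = (z_α + z_β) / √(n/2)
d = (1.960 + 1.476) / √(113/2)
d = 3.436 / 7.517
d ≈ 0.46

By Cohen's convention (0.2 small / 0.5 medium / 0.8 large): small effect.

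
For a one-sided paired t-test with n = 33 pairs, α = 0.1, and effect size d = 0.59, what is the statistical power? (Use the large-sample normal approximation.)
Power ≈ 0.98

Power calculation (paired t-test, normal approximation):
z_β = d · √n - z_α
z_β = 0.59 · √33 - 1.282
z_β = 0.59 · 5.745 - 1.282
z_β = 2.108

Power = Φ(z_β) = Φ(2.108) ≈ 0.982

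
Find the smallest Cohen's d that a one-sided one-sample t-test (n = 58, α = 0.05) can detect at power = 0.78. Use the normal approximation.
d ≈ 0.32

Minimum detectable effect (one-sample t-test, normal approximation):
d = (z_α + z_β) / √n
d = (1.645 + 0.772) / √58
d = 2.417 / 7.616
d ≈ 0.32

By Cohen's convention (0.2 small / 0.5 medium / 0.8 large): small effect.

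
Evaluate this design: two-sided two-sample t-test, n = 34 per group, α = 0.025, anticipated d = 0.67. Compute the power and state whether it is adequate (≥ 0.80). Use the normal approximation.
Power ≈ 0.70; the study is underpowered (power < 0.80)

Power calculation (two-sample t-test, normal approximation):
z_β = d · √(n/2) - z_{α/2}
z_β = 0.67 · √(34/2) - 2.241
z_β = 0.67 · 4.123 - 2.241
z_β = 0.521

Power = Φ(z_β) = Φ(0.521) ≈ 0.699

Effect size d = 0.67 is medium by Cohen's convention (0.2/0.5/0.8).

Threshold: power ≥ 0.80 is conventionally adequate.
Power ≈ 0.70 → the study is underpowered (power < 0.80).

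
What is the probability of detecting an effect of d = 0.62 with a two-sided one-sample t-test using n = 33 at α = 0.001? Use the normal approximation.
Power ≈ 0.61

Power calculation (one-sample t-test, normal approximation):
z_β = d · √n - z_{α/2}
z_β = 0.62 · √33 - 3.291
z_β = 0.62 · 5.745 - 3.291
z_β = 0.271

Power = Φ(z_β) = Φ(0.271) ≈ 0.607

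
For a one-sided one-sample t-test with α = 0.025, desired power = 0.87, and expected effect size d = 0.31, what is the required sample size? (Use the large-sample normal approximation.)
n = 100

Sample size formula (one-sample t-test, normal approximation):
n = ((z_α + z_β) / d)²

z_α = 1.960 (for α = 0.025, one-sided)
z_β = 1.126 (for power = 0.87)
d = 0.31

n = ((1.960 + 1.126) / 0.31)²
n = (9.955)²
n ≈ 99.10
Round up to the next whole number: n = 100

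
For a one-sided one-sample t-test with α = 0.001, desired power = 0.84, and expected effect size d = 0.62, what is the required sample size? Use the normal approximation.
n = 44

Sample size formula (one-sample t-test, normal approximation):
n = ((z_α + z_β) / d)²

z_α = 3.090 (for α = 0.001, one-sided)
z_β = 0.994 (for power = 0.84)
d = 0.62

n = ((3.090 + 0.994) / 0.62)²
n = (6.587)²
n ≈ 43.39
Round up to the next whole number: n = 44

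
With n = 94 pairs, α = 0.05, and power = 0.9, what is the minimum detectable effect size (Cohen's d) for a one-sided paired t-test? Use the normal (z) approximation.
d ≈ 0.30

Minimum detectable effect (paired t-test, normal approximation):
d = (z_α + z_β) / √n
d = (1.645 + 1.282) / √94
d = 2.926 / 9.695
d ≈ 0.30

By Cohen's convention (0.2 small / 0.5 medium / 0.8 large): small effect.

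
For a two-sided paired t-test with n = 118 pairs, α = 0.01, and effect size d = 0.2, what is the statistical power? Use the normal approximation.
Power ≈ 0.34

Power calculation (paired t-test, normal approximation):
z_β = d · √n - z_{α/2}
z_β = 0.2 · √118 - 2.576
z_β = 0.2 · 10.863 - 2.576
z_β = -0.403

Power = Φ(z_β) = Φ(-0.403) ≈ 0.343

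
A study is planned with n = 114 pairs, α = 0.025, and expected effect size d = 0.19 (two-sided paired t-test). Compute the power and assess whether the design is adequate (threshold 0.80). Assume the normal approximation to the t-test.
Power ≈ 0.42; the study is underpowered (power < 0.80)

Power calculation (paired t-test, normal approximation):
z_β = d · √n - z_{α/2}
z_β = 0.19 · √114 - 2.241
z_β = 0.19 · 10.677 - 2.241
z_β = -0.213

Power = Φ(z_β) = Φ(-0.213) ≈ 0.416

Effect size d = 0.19 is very small by Cohen's convention (0.2/0.5/0.8).

Threshold: power ≥ 0.80 is conventionally adequate.
Power ≈ 0.42 → the study is underpowered (power < 0.80).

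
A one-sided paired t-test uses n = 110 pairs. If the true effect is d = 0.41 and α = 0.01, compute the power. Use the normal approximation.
Power ≈ 0.98

Power calculation (paired t-test, normal approximation):
z_β = d · √n - z_α
z_β = 0.41 · √110 - 2.326
z_β = 0.41 · 10.488 - 2.326
z_β = 1.974

Power = Φ(z_β) = Φ(1.974) ≈ 0.976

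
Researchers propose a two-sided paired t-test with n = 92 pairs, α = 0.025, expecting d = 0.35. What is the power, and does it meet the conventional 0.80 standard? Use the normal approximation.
Power ≈ 0.87; the study is adequately powered (power ≥ 0.80)

Power calculation (paired t-test, normal approximation):
z_β = d · √n - z_{α/2}
z_β = 0.35 · √92 - 2.241
z_β = 0.35 · 9.592 - 2.241
z_β = 1.116

Power = Φ(z_β) = Φ(1.116) ≈ 0.868

Effect size d = 0.35 is small by Cohen's convention (0.2/0.5/0.8).

Threshold: power ≥ 0.80 is conventionally adequate.
Power ≈ 0.87 → the study is adequately powered (power ≥ 0.80).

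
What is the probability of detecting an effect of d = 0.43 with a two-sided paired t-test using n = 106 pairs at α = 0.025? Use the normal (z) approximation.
Power ≈ 0.99

Power calculation (paired t-test, normal approximation):
z_β = d · √n - z_{α/2}
z_β = 0.43 · √106 - 2.241
z_β = 0.43 · 10.296 - 2.241
z_β = 2.186

Power = Φ(z_β) = Φ(2.186) ≈ 0.986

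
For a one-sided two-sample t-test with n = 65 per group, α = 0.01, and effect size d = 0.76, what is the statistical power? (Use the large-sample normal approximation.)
Power ≈ 0.98

Power calculation (two-sample t-test, normal approximation):
z_β = d · √(n/2) - z_α
z_β = 0.76 · √(65/2) - 2.326
z_β = 0.76 · 5.701 - 2.326
z_β = 2.006

Power = Φ(z_β) = Φ(2.006) ≈ 0.978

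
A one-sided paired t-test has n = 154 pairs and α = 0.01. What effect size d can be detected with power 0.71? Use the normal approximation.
d ≈ 0.23

Minimum detectable effect (paired t-test, normal approximation):
d = (z_α + z_β) / √n
d = (2.326 + 0.553) / √154
d = 2.880 / 12.410
d ≈ 0.23

By Cohen's convention (0.2 small / 0.5 medium / 0.8 large): small effect.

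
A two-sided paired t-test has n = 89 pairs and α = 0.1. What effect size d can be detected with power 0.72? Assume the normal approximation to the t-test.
d ≈ 0.24

Minimum detectable effect (paired t-test, normal approximation):
d = (z_{α/2} + z_β) / √n
d = (1.645 + 0.583) / √89
d = 2.228 / 9.434
d ≈ 0.24

By Cohen's convention (0.2 small / 0.5 medium / 0.8 large): small effect.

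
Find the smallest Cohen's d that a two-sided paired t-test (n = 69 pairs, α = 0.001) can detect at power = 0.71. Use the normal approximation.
d ≈ 0.46

Minimum detectable effect (paired t-test, normal approximation):
d = (z_{α/2} + z_β) / √n
d = (3.291 + 0.553) / √69
d = 3.844 / 8.307
d ≈ 0.46

By Cohen's convention (0.2 small / 0.5 medium / 0.8 large): small effect.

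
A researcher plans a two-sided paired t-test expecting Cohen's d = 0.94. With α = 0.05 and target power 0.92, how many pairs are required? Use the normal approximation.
n = 13 pairs

Sample size formula (paired t-test, normal approximation):
n = ((z_{α/2} + z_β) / d)²

z_{α/2} = 1.960 (for α = 0.05, two-sided)
z_β = 1.405 (for power = 0.92)
d = 0.94

n = ((1.960 + 1.405) / 0.94)²
n = (3.580)²
n ≈ 12.82
Round up to the next whole number: n = 13 pairs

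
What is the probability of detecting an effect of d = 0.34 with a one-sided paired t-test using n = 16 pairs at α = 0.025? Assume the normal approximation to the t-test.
Power ≈ 0.27

Power calculation (paired t-test, normal approximation):
z_β = d · √n - z_α
z_β = 0.34 · √16 - 1.960
z_β = 0.34 · 4.000 - 1.960
z_β = -0.600

Power = Φ(z_β) = Φ(-0.600) ≈ 0.274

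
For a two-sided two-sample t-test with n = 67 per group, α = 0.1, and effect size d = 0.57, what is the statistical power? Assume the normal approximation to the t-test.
Power ≈ 0.95

Power calculation (two-sample t-test, normal approximation):
z_β = d · √(n/2) - z_{α/2}
z_β = 0.57 · √(67/2) - 1.645
z_β = 0.57 · 5.788 - 1.645
z_β = 1.654

Power = Φ(z_β) = Φ(1.654) ≈ 0.951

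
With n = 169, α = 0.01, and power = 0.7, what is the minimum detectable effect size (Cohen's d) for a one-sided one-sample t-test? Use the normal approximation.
d ≈ 0.22

Minimum detectable effect (one-sample t-test, normal approximation):
d = (z_α + z_β) / √n
d = (2.326 + 0.524) / √169
d = 2.851 / 13.000
d ≈ 0.22

By Cohen's convention (0.2 small / 0.5 medium / 0.8 large): small effect.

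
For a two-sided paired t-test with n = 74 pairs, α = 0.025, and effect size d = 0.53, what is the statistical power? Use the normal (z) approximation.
Power ≈ 0.99

Power calculation (paired t-test, normal approximation):
z_β = d · √n - z_{α/2}
z_β = 0.53 · √74 - 2.241
z_β = 0.53 · 8.602 - 2.241
z_β = 2.318

Power = Φ(z_β) = Φ(2.318) ≈ 0.990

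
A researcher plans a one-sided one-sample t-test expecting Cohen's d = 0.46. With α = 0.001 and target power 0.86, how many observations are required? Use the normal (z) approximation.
n = 83

Sample size formula (one-sample t-test, normal approximation):
n = ((z_α + z_β) / d)²

z_α = 3.090 (for α = 0.001, one-sided)
z_β = 1.080 (for power = 0.86)
d = 0.46

n = ((3.090 + 1.080) / 0.46)²
n = (9.065)²
n ≈ 82.17
Round up to the next whole number: n = 83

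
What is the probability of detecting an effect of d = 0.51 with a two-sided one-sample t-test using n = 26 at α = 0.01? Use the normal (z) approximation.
Power ≈ 0.51

Power calculation (one-sample t-test, normal approximation):
z_β = d · √n - z_{α/2}
z_β = 0.51 · √26 - 2.576
z_β = 0.51 · 5.099 - 2.576
z_β = 0.025

Power = Φ(z_β) = Φ(0.025) ≈ 0.510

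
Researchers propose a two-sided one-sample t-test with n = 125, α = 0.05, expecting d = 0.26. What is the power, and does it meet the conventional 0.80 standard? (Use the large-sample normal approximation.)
Power ≈ 0.83; the study is adequately powered (power ≥ 0.80)

Power calculation (one-sample t-test, normal approximation):
z_β = d · √n - z_{α/2}
z_β = 0.26 · √125 - 1.960
z_β = 0.26 · 11.180 - 1.960
z_β = 0.947

Power = Φ(z_β) = Φ(0.947) ≈ 0.828

Effect size d = 0.26 is small by Cohen's convention (0.2/0.5/0.8).

Threshold: power ≥ 0.80 is conventionally adequate.
Power ≈ 0.83 → the study is adequately powered (power ≥ 0.80).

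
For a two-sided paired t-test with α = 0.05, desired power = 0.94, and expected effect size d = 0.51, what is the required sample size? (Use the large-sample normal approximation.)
n = 48 pairs

Sample size formula (paired t-test, normal approximation):
n = ((z_{α/2} + z_β) / d)²

z_{α/2} = 1.960 (for α = 0.05, two-sided)
z_β = 1.555 (for power = 0.94)
d = 0.51

n = ((1.960 + 1.555) / 0.51)²
n = (6.892)²
n ≈ 47.50
Round up to the next whole number: n = 48 pairs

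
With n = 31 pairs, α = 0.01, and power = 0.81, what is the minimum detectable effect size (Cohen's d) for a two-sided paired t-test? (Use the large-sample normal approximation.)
d ≈ 0.62

Minimum detectable effect (paired t-test, normal approximation):
d = (z_{α/2} + z_β) / √n
d = (2.576 + 0.878) / √31
d = 3.454 / 5.568
d ≈ 0.62

By Cohen's convention (0.2 small / 0.5 medium / 0.8 large): medium effect.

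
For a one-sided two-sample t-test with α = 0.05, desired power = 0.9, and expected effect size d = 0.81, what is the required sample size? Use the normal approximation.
n = 27 per group

Sample size formula (two-sample t-test, normal approximation):
n = 2 · ((z_α + z_β) / d)²

z_α = 1.645 (for α = 0.05, one-sided)
z_β = 1.282 (for power = 0.9)
d = 0.81

n = 2 · ((1.645 + 1.282) / 0.81)²
n = 2 · (3.614)²
n ≈ 26.12
Round up to the next whole number: n = 27 per group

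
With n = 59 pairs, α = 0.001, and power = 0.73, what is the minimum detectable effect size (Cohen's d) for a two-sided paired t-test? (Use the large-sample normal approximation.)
d ≈ 0.51

Minimum detectable effect (paired t-test, normal approximation):
d = (z_{α/2} + z_β) / √n
d = (3.291 + 0.613) / √59
d = 3.903 / 7.681
d ≈ 0.51

By Cohen's convention (0.2 small / 0.5 medium / 0.8 large): medium effect.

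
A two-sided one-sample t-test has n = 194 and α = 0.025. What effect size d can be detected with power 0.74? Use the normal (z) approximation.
d ≈ 0.21

Minimum detectable effect (one-sample t-test, normal approximation):
d = (z_{α/2} + z_β) / √n
d = (2.241 + 0.643) / √194
d = 2.885 / 13.928
d ≈ 0.21

By Cohen's convention (0.2 small / 0.5 medium / 0.8 large): small effect.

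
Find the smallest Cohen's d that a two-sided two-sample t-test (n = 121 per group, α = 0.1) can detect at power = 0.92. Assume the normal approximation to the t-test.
d ≈ 0.39

Minimum detectable effect (two-sample t-test, normal approximation):
d = (z_{α/2} + z_β) / √(n/2)
d = (1.645 + 1.405) / √(121/2)
d = 3.050 / 7.778
d ≈ 0.39

By Cohen's convention (0.2 small / 0.5 medium / 0.8 large): small effect.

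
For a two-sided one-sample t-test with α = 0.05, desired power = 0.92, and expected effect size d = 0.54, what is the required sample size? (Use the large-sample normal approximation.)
n = 39

Sample size formula (one-sample t-test, normal approximation):
n = ((z_{α/2} + z_β) / d)²

z_{α/2} = 1.960 (for α = 0.05, two-sided)
z_β = 1.405 (for power = 0.92)
d = 0.54

n = ((1.960 + 1.405) / 0.54)²
n = (6.231)²
n ≈ 38.83
Round up to the next whole number: n = 39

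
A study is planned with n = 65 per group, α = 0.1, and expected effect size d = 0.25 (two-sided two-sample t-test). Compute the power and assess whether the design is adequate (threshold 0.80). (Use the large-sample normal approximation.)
Power ≈ 0.41; the study is underpowered (power < 0.80)

Power calculation (two-sample t-test, normal approximation):
z_β = d · √(n/2) - z_{α/2}
z_β = 0.25 · √(65/2) - 1.645
z_β = 0.25 · 5.701 - 1.645
z_β = -0.220

Power = Φ(z_β) = Φ(-0.220) ≈ 0.413

Effect size d = 0.25 is small by Cohen's convention (0.2/0.5/0.8).

Threshold: power ≥ 0.80 is conventionally adequate.
Power ≈ 0.41 → the study is underpowered (power < 0.80).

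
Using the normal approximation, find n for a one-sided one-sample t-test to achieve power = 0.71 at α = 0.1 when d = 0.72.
n = 7

Sample size formula (one-sample t-test, normal approximation):
n = ((z_α + z_β) / d)²

z_α = 1.282 (for α = 0.1, one-sided)
z_β = 0.553 (for power = 0.71)
d = 0.72

n = ((1.282 + 0.553) / 0.72)²
n = (2.549)²
n ≈ 6.50
Round up to the next whole number: n = 7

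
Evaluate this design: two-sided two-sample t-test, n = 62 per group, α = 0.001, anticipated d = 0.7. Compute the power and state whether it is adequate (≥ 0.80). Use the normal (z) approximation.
Power ≈ 0.73; the study is underpowered (power < 0.80)

Power calculation (two-sample t-test, normal approximation):
z_β = d · √(n/2) - z_{α/2}
z_β = 0.7 · √(62/2) - 3.291
z_β = 0.7 · 5.568 - 3.291
z_β = 0.607

Power = Φ(z_β) = Φ(0.607) ≈ 0.728

Effect size d = 0.7 is medium by Cohen's convention (0.2/0.5/0.8).

Threshold: power ≥ 0.80 is conventionally adequate.
Power ≈ 0.73 → the study is underpowered (power < 0.80).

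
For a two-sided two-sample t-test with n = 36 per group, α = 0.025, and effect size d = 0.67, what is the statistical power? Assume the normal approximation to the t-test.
Power ≈ 0.73

Power calculation (two-sample t-test, normal approximation):
z_β = d · √(n/2) - z_{α/2}
z_β = 0.67 · √(36/2) - 2.241
z_β = 0.67 · 4.243 - 2.241
z_β = 0.601

Power = Φ(z_β) = Φ(0.601) ≈ 0.726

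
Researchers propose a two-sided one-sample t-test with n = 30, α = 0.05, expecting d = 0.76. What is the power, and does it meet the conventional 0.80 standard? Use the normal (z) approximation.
Power ≈ 0.99; the study is adequately powered (power ≥ 0.80)

Power calculation (one-sample t-test, normal approximation):
z_β = d · √n - z_{α/2}
z_β = 0.76 · √30 - 1.960
z_β = 0.76 · 5.477 - 1.960
z_β = 2.203

Power = Φ(z_β) = Φ(2.203) ≈ 0.986

Effect size d = 0.76 is medium by Cohen's convention (0.2/0.5/0.8).

Threshold: power ≥ 0.80 is conventionally adequate.
Power ≈ 0.99 → the study is adequately powered (power ≥ 0.80).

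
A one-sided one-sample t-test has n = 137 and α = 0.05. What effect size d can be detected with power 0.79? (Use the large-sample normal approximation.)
d ≈ 0.21

Minimum detectable effect (one-sample t-test, normal approximation):
d = (z_α + z_β) / √n
d = (1.645 + 0.806) / √137
d = 2.451 / 11.705
d ≈ 0.21

By Cohen's convention (0.2 small / 0.5 medium / 0.8 large): small effect.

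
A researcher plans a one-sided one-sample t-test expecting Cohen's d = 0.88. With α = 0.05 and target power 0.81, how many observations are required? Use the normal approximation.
n = 9

Sample size formula (one-sample t-test, normal approximation):
n = ((z_α + z_β) / d)²

z_α = 1.645 (for α = 0.05, one-sided)
z_β = 0.878 (for power = 0.81)
d = 0.88

n = ((1.645 + 0.878) / 0.88)²
n = (2.867)²
n ≈ 8.22
Round up to the next whole number: n = 9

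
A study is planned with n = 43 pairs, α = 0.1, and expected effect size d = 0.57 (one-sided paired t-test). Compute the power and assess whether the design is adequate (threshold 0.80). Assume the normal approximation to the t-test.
Power ≈ 0.99; the study is adequately powered (power ≥ 0.80)

Power calculation (paired t-test, normal approximation):
z_β = d · √n - z_α
z_β = 0.57 · √43 - 1.282
z_β = 0.57 · 6.557 - 1.282
z_β = 2.456

Power = Φ(z_β) = Φ(2.456) ≈ 0.993

Effect size d = 0.57 is medium by Cohen's convention (0.2/0.5/0.8).

Threshold: power ≥ 0.80 is conventionally adequate.
Power ≈ 0.99 → the study is adequately powered (power ≥ 0.80).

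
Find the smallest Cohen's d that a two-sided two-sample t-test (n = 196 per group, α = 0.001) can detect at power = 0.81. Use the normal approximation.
d ≈ 0.42

Minimum detectable effect (two-sample t-test, normal approximation):
d = (z_{α/2} + z_β) / √(n/2)
d = (3.291 + 0.878) / √(196/2)
d = 4.168 / 9.899
d ≈ 0.42

By Cohen's convention (0.2 small / 0.5 medium / 0.8 large): small effect.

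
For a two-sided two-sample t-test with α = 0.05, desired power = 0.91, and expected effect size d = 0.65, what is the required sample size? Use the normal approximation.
n = 52 per group

Sample size formula (two-sample t-test, normal approximation):
n = 2 · ((z_{α/2} + z_β) / d)²

z_{α/2} = 1.960 (for α = 0.05, two-sided)
z_β = 1.341 (for power = 0.91)
d = 0.65

n = 2 · ((1.960 + 1.341) / 0.65)²
n = 2 · (5.078)²
n ≈ 51.57
Round up to the next whole number: n = 52 per group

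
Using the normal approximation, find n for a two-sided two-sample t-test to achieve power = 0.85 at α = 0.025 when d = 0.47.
n = 98 per group

Sample size formula (two-sample t-test, normal approximation):
n = 2 · ((z_{α/2} + z_β) / d)²

z_{α/2} = 2.241 (for α = 0.025, two-sided)
z_β = 1.036 (for power = 0.85)
d = 0.47

n = 2 · ((2.241 + 1.036) / 0.47)²
n = 2 · (6.972)²
n ≈ 97.22
Round up to the next whole number: n = 98 per group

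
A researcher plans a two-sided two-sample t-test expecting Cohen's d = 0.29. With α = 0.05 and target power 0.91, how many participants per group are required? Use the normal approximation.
n = 260 per group

Sample size formula (two-sample t-test, normal approximation):
n = 2 · ((z_{α/2} + z_β) / d)²

z_{α/2} = 1.960 (for α = 0.05, two-sided)
z_β = 1.341 (for power = 0.91)
d = 0.29

n = 2 · ((1.960 + 1.341) / 0.29)²
n = 2 · (11.383)²
n ≈ 259.15
Round up to the next whole number: n = 260 per group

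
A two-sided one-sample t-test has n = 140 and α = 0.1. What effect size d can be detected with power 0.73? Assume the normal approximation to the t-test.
d ≈ 0.19

Minimum detectable effect (one-sample t-test, normal approximation):
d = (z_{α/2} + z_β) / √n
d = (1.645 + 0.613) / √140
d = 2.258 / 11.832
d ≈ 0.19

By Cohen's convention (0.2 small / 0.5 medium / 0.8 large): very small effect.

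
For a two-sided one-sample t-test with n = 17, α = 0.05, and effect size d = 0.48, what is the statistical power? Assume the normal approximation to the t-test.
Power ≈ 0.51

Power calculation (one-sample t-test, normal approximation):
z_β = d · √n - z_{α/2}
z_β = 0.48 · √17 - 1.960
z_β = 0.48 · 4.123 - 1.960
z_β = 0.019

Power = Φ(z_β) = Φ(0.019) ≈ 0.508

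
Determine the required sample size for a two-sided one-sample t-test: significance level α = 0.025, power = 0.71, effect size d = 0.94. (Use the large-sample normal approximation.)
n = 9

Sample size formula (one-sample t-test, normal approximation):
n = ((z_{α/2} + z_β) / d)²

z_{α/2} = 2.241 (for α = 0.025, two-sided)
z_β = 0.553 (for power = 0.71)
d = 0.94

n = ((2.241 + 0.553) / 0.94)²
n = (2.972)²
n ≈ 8.83
Round up to the next whole number: n = 9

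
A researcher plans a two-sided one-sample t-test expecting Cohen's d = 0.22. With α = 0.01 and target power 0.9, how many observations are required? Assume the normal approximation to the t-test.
n = 308

Sample size formula (one-sample t-test, normal approximation):
n = ((z_{α/2} + z_β) / d)²

z_{α/2} = 2.576 (for α = 0.01, two-sided)
z_β = 1.282 (for power = 0.9)
d = 0.22

n = ((2.576 + 1.282) / 0.22)²
n = (17.536)²
n ≈ 307.51
Round up to the next whole number: n = 308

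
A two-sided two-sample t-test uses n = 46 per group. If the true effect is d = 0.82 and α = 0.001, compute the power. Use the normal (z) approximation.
Power ≈ 0.74

Power calculation (two-sample t-test, normal approximation):
z_β = d · √(n/2) - z_{α/2}
z_β = 0.82 · √(46/2) - 3.291
z_β = 0.82 · 4.796 - 3.291
z_β = 0.642

Power = Φ(z_β) = Φ(0.642) ≈ 0.740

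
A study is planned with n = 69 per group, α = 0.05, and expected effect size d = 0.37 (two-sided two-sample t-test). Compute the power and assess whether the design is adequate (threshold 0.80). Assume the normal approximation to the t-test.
Power ≈ 0.58; the study is underpowered (power < 0.80)

Power calculation (two-sample t-test, normal approximation):
z_β = d · √(n/2) - z_{α/2}
z_β = 0.37 · √(69/2) - 1.960
z_β = 0.37 · 5.874 - 1.960
z_β = 0.213

Power = Φ(z_β) = Φ(0.213) ≈ 0.584

Effect size d = 0.37 is small by Cohen's convention (0.2/0.5/0.8).

Threshold: power ≥ 0.80 is conventionally adequate.
Power ≈ 0.58 → the study is underpowered (power < 0.80).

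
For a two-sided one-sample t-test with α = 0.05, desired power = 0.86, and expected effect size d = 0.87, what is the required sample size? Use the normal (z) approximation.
n = 13

Sample size formula (one-sample t-test, normal approximation):
n = ((z_{α/2} + z_β) / d)²

z_{α/2} = 1.960 (for α = 0.05, two-sided)
z_β = 1.080 (for power = 0.86)
d = 0.87

n = ((1.960 + 1.080) / 0.87)²
n = (3.494)²
n ≈ 12.21
Round up to the next whole number: n = 13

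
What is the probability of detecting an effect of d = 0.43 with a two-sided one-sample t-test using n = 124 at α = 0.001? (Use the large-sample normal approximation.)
Power ≈ 0.93

Power calculation (one-sample t-test, normal approximation):
z_β = d · √n - z_{α/2}
z_β = 0.43 · √124 - 3.291
z_β = 0.43 · 11.136 - 3.291
z_β = 1.498

Power = Φ(z_β) = Φ(1.498) ≈ 0.933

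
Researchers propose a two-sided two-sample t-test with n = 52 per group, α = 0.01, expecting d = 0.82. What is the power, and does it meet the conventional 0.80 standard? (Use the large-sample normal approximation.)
Power ≈ 0.95; the study is adequately powered (power ≥ 0.80)

Power calculation (two-sample t-test, normal approximation):
z_β = d · √(n/2) - z_{α/2}
z_β = 0.82 · √(52/2) - 2.576
z_β = 0.82 · 5.099 - 2.576
z_β = 1.605

Power = Φ(z_β) = Φ(1.605) ≈ 0.946

Effect size d = 0.82 is large by Cohen's convention (0.2/0.5/0.8).

Threshold: power ≥ 0.80 is conventionally adequate.
Power ≈ 0.95 → the study is adequately powered (power ≥ 0.80).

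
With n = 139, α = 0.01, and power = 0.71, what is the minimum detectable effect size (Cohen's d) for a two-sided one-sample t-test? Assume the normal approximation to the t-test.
d ≈ 0.27

Minimum detectable effect (one-sample t-test, normal approximation):
d = (z_{α/2} + z_β) / √n
d = (2.576 + 0.553) / √139
d = 3.129 / 11.790
d ≈ 0.27

By Cohen's convention (0.2 small / 0.5 medium / 0.8 large): small effect.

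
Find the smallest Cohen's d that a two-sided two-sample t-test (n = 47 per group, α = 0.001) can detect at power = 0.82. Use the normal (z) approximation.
d ≈ 0.87

Minimum detectable effect (two-sample t-test, normal approximation):
d = (z_{α/2} + z_β) / √(n/2)
d = (3.291 + 0.915) / √(47/2)
d = 4.206 / 4.848
d ≈ 0.87

By Cohen's convention (0.2 small / 0.5 medium / 0.8 large): large effect.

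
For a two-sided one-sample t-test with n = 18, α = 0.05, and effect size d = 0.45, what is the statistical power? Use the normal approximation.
Power ≈ 0.48

Power calculation (one-sample t-test, normal approximation):
z_β = d · √n - z_{α/2}
z_β = 0.45 · √18 - 1.960
z_β = 0.45 · 4.243 - 1.960
z_β = -0.051

Power = Φ(z_β) = Φ(-0.051) ≈ 0.480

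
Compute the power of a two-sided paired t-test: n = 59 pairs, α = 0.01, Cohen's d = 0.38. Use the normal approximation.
Power ≈ 0.63

Power calculation (paired t-test, normal approximation):
z_β = d · √n - z_{α/2}
z_β = 0.38 · √59 - 2.576
z_β = 0.38 · 7.681 - 2.576
z_β = 0.343

Power = Φ(z_β) = Φ(0.343) ≈ 0.634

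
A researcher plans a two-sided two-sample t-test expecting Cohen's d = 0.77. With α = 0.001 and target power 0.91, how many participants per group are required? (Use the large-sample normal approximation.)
n = 73 per group

Sample size formula (two-sample t-test, normal approximation):
n = 2 · ((z_{α/2} + z_β) / d)²

z_{α/2} = 3.291 (for α = 0.001, two-sided)
z_β = 1.341 (for power = 0.91)
d = 0.77

n = 2 · ((3.291 + 1.341) / 0.77)²
n = 2 · (6.016)²
n ≈ 72.38
Round up to the next whole number: n = 73 per group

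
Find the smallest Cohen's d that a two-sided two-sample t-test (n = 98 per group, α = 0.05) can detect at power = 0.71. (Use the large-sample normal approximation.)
d ≈ 0.36

Minimum detectable effect (two-sample t-test, normal approximation):
d = (z_{α/2} + z_β) / √(n/2)
d = (1.960 + 0.553) / √(98/2)
d = 2.513 / 7.000
d ≈ 0.36

By Cohen's convention (0.2 small / 0.5 medium / 0.8 large): small effect.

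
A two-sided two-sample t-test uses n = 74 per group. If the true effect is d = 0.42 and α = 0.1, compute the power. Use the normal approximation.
Power ≈ 0.82

Power calculation (two-sample t-test, normal approximation):
z_β = d · √(n/2) - z_{α/2}
z_β = 0.42 · √(74/2) - 1.645
z_β = 0.42 · 6.083 - 1.645
z_β = 0.910

Power = Φ(z_β) = Φ(0.910) ≈ 0.819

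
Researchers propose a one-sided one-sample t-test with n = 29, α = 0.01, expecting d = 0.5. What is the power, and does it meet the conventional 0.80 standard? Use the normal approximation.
Power ≈ 0.64; the study is underpowered (power < 0.80)

Power calculation (one-sample t-test, normal approximation):
z_β = d · √n - z_α
z_β = 0.5 · √29 - 2.326
z_β = 0.5 · 5.385 - 2.326
z_β = 0.366

Power = Φ(z_β) = Φ(0.366) ≈ 0.643

Effect size d = 0.5 is medium by Cohen's convention (0.2/0.5/0.8).

Threshold: power ≥ 0.80 is conventionally adequate.
Power ≈ 0.64 → the study is underpowered (power < 0.80).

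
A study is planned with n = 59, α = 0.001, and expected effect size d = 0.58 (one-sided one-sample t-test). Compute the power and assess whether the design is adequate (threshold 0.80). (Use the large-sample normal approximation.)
Power ≈ 0.91; the study is adequately powered (power ≥ 0.80)

Power calculation (one-sample t-test, normal approximation):
z_β = d · √n - z_α
z_β = 0.58 · √59 - 3.090
z_β = 0.58 · 7.681 - 3.090
z_β = 1.365

Power = Φ(z_β) = Φ(1.365) ≈ 0.914

Effect size d = 0.58 is medium by Cohen's convention (0.2/0.5/0.8).

Threshold: power ≥ 0.80 is conventionally adequate.
Power ≈ 0.91 → the study is adequately powered (power ≥ 0.80).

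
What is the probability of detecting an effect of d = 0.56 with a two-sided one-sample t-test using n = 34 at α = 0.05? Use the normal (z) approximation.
Power ≈ 0.90

Power calculation (one-sample t-test, normal approximation):
z_β = d · √n - z_{α/2}
z_β = 0.56 · √34 - 1.960
z_β = 0.56 · 5.831 - 1.960
z_β = 1.305

Power = Φ(z_β) = Φ(1.305) ≈ 0.904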